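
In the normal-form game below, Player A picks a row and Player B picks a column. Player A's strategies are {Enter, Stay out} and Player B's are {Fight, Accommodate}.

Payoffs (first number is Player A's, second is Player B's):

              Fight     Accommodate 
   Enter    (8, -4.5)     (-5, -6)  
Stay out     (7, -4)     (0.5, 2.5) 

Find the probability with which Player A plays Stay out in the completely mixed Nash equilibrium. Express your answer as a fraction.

Let p be the probability that Player A plays Enter. In a completely mixed equilibrium, Player B must be indifferent between Fight and Accommodate.
Player B's expected payoff from Fight is −4.5p − 4(1−p); from Accommodate it is −6p + 2.5(1−p).
Setting these equal: −0.5p − 4 = −8.5p + 2.5, so p = 13/16.
Therefore Player A plays Stay out with probability 1 − 13/16 = 3/16.

3/16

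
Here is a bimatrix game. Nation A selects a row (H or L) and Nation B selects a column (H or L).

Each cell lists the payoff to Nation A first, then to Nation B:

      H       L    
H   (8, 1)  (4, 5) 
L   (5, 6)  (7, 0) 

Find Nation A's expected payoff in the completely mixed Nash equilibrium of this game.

First find y, the probability Nation B plays H, from Nation A's indifference between H and L: 8y + 4(1−y) = 5y + 7(1−y), giving y = 1/2.
Since Nation A is indifferent in equilibrium, Nation A's expected payoff equals the payoff from either row against (1/2, 1/2). Using H: 8(1/2) + 4(1/2) = 6.

6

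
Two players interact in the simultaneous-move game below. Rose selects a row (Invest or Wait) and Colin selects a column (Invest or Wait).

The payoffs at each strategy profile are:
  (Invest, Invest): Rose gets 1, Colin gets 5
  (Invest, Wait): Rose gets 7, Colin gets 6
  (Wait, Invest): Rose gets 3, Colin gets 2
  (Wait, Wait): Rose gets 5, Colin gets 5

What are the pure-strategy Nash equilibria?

(Invest, Wait)

(Invest, Invest): Rose prefers Wait (3 > 1); Colin prefers Wait (6 > 5) — not an equilibrium.
(Invest, Wait): Rose gets 7 ≥ 5 from Wait, and Colin gets 6 ≥ 5 from Invest — Nash equilibrium.
(Wait, Invest): Colin prefers Wait (5 > 2) — not an equilibrium.
(Wait, Wait): Rose prefers Invest (7 > 5) — not an equilibrium.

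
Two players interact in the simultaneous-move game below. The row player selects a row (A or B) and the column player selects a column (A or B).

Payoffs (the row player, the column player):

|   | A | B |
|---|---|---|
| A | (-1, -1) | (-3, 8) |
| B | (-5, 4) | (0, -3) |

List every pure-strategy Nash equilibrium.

none

(A, A): the column player prefers B (8 > -1) — not an equilibrium.
(A, B): the row player prefers B (0 > -3) — not an equilibrium.
(B, A): the row player prefers A (-1 > -5) — not an equilibrium.
(B, B): the column player prefers A (4 > -3) — not an equilibrium.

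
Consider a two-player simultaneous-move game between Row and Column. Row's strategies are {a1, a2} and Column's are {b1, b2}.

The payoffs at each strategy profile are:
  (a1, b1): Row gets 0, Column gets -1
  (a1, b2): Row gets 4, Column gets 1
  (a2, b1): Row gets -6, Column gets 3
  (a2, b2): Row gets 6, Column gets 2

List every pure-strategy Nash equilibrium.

(a1, b1): Column prefers b2 (1 > -1) — not an equilibrium.
(a1, b2): Row prefers a2 (6 > 4) — not an equilibrium.
(a2, b1): Row prefers a1 (0 > -6) — not an equilibrium.
(a2, b2): Column prefers b1 (3 > 2) — not an equilibrium.

none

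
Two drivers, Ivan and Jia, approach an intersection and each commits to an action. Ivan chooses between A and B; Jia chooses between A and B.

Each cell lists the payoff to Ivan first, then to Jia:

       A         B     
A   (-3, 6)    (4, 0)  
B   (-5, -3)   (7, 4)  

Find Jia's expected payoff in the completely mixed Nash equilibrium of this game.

First find x, the probability Ivan plays A, from Jia's indifference between A and B: 6x − 3(1−x) = 4(1−x), giving x = 7/13.
Since Jia is indifferent in equilibrium, Jia's expected payoff equals the payoff from either column against (7/13, 6/13). Using A: 6(7/13) − 3(6/13) = 24/13.

24/13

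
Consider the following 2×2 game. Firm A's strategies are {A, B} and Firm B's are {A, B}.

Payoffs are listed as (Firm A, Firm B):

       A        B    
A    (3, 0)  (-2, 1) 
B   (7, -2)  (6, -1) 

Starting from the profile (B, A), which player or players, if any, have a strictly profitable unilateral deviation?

Firm B

Firm A at (B, A) earns 7; deviating to A yields 3 — not better.
Firm B earns -2; deviating to B yields -1 — a strict improvement.
Only Firm B has a strictly profitable deviation.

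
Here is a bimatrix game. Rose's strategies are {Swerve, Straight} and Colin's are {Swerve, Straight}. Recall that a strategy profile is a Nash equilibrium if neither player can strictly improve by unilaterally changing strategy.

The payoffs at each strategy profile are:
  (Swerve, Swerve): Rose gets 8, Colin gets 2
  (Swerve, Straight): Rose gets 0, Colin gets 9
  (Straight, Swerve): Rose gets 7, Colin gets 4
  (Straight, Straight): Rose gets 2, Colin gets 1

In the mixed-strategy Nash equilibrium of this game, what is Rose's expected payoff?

16/3

First find y, the probability Colin plays Swerve, from Rose's indifference between Swerve and Straight: 8y = 7y + 2(1−y), giving y = 2/3.
Since Rose is indifferent in equilibrium, Rose's expected payoff equals the payoff from either row against (2/3, 1/3). Using Swerve: 8(2/3) = 16/3.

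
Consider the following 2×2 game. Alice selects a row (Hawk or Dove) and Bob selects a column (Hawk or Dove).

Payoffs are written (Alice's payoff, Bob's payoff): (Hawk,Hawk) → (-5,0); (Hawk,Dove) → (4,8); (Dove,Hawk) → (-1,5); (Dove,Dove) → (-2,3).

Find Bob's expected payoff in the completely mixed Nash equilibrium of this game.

First find p, the probability Alice plays Hawk, from Bob's indifference between Hawk and Dove: 5(1−p) = 8p + 3(1−p), giving p = 1/5.
Since Bob is indifferent in equilibrium, Bob's expected payoff equals the payoff from either column against (1/5, 4/5). Using Hawk: 5(4/5) = 4.

4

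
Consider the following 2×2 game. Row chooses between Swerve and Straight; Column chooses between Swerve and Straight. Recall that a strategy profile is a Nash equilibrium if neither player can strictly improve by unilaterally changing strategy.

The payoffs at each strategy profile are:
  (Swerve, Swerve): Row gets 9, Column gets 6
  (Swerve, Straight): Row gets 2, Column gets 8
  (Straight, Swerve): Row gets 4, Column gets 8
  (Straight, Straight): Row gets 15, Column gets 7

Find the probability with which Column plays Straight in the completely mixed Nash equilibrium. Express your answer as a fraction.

5/18

Let y be the probability that Column plays Swerve. In a completely mixed equilibrium, Row must be indifferent between Swerve and Straight.
Row's expected payoff from Swerve is 9y + 2(1−y); from Straight it is 4y + 15(1−y).
Setting these equal: 7y + 2 = −11y + 15, so y = 13/18.
Therefore Column plays Straight with probability 1 − 13/18 = 5/18.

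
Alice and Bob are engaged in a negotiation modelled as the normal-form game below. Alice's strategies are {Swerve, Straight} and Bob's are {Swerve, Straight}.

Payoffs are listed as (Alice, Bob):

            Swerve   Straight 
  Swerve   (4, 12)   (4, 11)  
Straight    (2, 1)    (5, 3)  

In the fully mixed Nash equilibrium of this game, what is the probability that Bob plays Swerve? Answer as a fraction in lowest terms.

1/3

Let c be the probability that Bob plays Swerve. In a completely mixed equilibrium, Alice must be indifferent between Swerve and Straight.
Alice's expected payoff from Swerve is 4c + 4(1−c); from Straight it is 2c + 5(1−c).
Setting these equal: 4 = −3c + 5, so c = 1/3.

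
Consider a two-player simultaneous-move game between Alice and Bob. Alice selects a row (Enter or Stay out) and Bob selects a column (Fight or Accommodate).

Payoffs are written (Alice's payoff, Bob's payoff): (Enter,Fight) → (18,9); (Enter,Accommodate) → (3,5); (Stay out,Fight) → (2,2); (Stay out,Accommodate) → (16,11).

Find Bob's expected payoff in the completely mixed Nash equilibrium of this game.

89/13

First find x, the probability Alice plays Enter, from Bob's indifference between Fight and Accommodate: 9x + 2(1−x) = 5x + 11(1−x), giving x = 9/13.
Since Bob is indifferent in equilibrium, Bob's expected payoff equals the payoff from either column against (9/13, 4/13). Using Fight: 9(9/13) + 2(4/13) = 89/13.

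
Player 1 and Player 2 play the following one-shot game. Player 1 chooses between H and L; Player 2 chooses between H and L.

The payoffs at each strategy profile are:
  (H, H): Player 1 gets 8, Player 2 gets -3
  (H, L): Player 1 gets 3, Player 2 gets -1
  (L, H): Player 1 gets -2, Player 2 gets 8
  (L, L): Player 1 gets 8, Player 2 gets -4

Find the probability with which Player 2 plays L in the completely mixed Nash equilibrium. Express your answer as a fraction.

Let c be the probability that Player 2 plays H. In a completely mixed equilibrium, Player 1 must be indifferent between H and L.
Player 1's expected payoff from H is 8c + 3(1−c); from L it is −2c + 8(1−c).
Setting these equal: 5c + 3 = −10c + 8, so c = 1/3.
Therefore Player 2 plays L with probability 1 − 1/3 = 2/3.

2/3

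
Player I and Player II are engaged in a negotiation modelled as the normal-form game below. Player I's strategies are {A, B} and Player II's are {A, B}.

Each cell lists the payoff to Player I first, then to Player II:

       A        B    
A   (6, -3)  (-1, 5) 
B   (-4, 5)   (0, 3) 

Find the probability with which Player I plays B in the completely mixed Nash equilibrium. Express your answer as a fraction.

4/5

Let x be the probability that Player I plays A. In a completely mixed equilibrium, Player II must be indifferent between A and B.
Player II's expected payoff from A is −3x + 5(1−x); from B it is 5x + 3(1−x).
Setting these equal: −8x + 5 = 2x + 3, so x = 1/5.
Therefore Player I plays B with probability 1 − 1/5 = 4/5.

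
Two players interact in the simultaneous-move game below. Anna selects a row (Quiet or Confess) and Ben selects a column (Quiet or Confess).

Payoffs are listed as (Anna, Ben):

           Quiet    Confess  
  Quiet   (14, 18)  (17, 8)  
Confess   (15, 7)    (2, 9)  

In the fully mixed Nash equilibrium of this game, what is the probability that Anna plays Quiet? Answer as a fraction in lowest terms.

1/6

Let p be the probability that Anna plays Quiet. In a completely mixed equilibrium, Ben must be indifferent between Quiet and Confess.
Ben's expected payoff from Quiet is 18p + 7(1−p); from Confess it is 8p + 9(1−p).
Setting these equal: 11p + 7 = −p + 9, so p = 1/6.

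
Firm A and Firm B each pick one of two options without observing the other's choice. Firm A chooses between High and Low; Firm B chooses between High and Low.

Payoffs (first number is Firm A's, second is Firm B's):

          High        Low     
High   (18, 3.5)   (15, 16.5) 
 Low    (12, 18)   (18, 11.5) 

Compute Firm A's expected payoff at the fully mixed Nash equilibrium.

First find y, the probability Firm B plays High, from Firm A's indifference between High and Low: 18y + 15(1−y) = 12y + 18(1−y), giving y = 1/3.
Since Firm A is indifferent in equilibrium, Firm A's expected payoff equals the payoff from either row against (1/3, 2/3). Using High: 18(1/3) + 15(2/3) = 16.

16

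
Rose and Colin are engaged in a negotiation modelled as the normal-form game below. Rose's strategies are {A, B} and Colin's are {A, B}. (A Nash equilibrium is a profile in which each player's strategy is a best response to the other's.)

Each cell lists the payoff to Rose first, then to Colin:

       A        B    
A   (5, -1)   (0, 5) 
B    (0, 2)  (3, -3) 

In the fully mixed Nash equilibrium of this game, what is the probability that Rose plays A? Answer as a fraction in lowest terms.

Let p be the probability that Rose plays A. In a completely mixed equilibrium, Colin must be indifferent between A and B.
Colin's expected payoff from A is −p + 2(1−p); from B it is 5p − 3(1−p).
Setting these equal: −3p + 2 = 8p − 3, so p = 5/11.

5/11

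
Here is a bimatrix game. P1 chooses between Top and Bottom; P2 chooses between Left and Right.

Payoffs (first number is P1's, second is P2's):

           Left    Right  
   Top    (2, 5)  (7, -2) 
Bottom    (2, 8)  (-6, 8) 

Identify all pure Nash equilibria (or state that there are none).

(Top, Left) and (Bottom, Left)

(Top, Left): P1 gets 2 ≥ 2 from Bottom, and P2 gets 5 ≥ -2 from Right — Nash equilibrium.
(Top, Right): P2 prefers Left (5 > -2) — not an equilibrium.
(Bottom, Left): P1 gets 2 ≥ 2 from Top, and P2 gets 8 ≥ 8 from Right — Nash equilibrium.
(Bottom, Right): P1 prefers Top (7 > -6) — not an equilibrium.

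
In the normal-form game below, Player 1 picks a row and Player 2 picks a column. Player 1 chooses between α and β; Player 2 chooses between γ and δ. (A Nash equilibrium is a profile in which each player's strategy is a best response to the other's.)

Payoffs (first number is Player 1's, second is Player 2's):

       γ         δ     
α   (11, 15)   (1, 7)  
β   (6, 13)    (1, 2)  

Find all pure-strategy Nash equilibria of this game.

(α, γ): Player 1 gets 11 ≥ 6 from β, and Player 2 gets 15 ≥ 7 from δ — Nash equilibrium.
(α, δ): Player 2 prefers γ (15 > 7) — not an equilibrium.
(β, γ): Player 1 prefers α (11 > 6) — not an equilibrium.
(β, δ): Player 2 prefers γ (13 > 2) — not an equilibrium.

(α, γ)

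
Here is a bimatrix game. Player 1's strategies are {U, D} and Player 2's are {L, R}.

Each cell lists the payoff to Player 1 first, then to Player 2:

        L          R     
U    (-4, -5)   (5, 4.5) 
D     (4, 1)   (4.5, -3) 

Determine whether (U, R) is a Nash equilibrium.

At (U, R), Player 1 earns 5; switching to D would give 4.5, so Player 1 has no profitable deviation.
Player 2 earns 4.5; switching to L would give -5, so Player 2 has no profitable deviation.
Neither player can gain by a unilateral deviation, so this profile is a Nash equilibrium.

Yes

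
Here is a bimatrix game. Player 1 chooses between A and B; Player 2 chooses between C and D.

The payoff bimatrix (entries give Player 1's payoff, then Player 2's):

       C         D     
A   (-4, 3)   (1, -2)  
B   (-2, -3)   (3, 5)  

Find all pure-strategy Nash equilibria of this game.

(B, D)

(A, C): Player 1 prefers B (-2 > -4) — not an equilibrium.
(A, D): Player 1 prefers B (3 > 1); Player 2 prefers C (3 > -2) — not an equilibrium.
(B, C): Player 2 prefers D (5 > -3) — not an equilibrium.
(B, D): Player 1 gets 3 ≥ 1 from A, and Player 2 gets 5 ≥ -3 from C — Nash equilibrium.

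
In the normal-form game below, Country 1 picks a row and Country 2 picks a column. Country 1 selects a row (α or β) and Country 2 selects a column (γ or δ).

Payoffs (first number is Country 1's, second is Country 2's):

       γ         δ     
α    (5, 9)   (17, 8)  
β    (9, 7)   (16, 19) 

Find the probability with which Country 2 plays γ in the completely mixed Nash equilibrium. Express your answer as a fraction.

1/5

Let y be the probability that Country 2 plays γ. In a completely mixed equilibrium, Country 1 must be indifferent between α and β.
Country 1's expected payoff from α is 5y + 17(1−y); from β it is 9y + 16(1−y).
Setting these equal: −12y + 17 = −7y + 16, so y = 1/5.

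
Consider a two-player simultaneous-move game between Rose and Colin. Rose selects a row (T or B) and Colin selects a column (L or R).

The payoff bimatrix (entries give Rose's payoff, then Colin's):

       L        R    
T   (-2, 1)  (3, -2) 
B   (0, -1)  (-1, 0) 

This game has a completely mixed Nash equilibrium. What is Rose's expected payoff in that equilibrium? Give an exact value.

First find q, the probability Colin plays L, from Rose's indifference between T and B: −2q + 3(1−q) = −(1−q), giving q = 2/3.
Since Rose is indifferent in equilibrium, Rose's expected payoff equals the payoff from either row against (2/3, 1/3). Using T: −2(2/3) + 3(1/3) = -1/3.

-1/3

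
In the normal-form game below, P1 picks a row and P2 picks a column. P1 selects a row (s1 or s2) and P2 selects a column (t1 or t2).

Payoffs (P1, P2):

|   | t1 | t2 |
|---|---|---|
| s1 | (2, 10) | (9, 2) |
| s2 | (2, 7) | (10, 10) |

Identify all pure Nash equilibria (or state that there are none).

(s1, t1): P1 gets 2 ≥ 2 from s2, and P2 gets 10 ≥ 2 from t2 — Nash equilibrium.
(s1, t2): P1 prefers s2 (10 > 9); P2 prefers t1 (10 > 2) — not an equilibrium.
(s2, t1): P2 prefers t2 (10 > 7) — not an equilibrium.
(s2, t2): P1 gets 10 ≥ 9 from s1, and P2 gets 10 ≥ 7 from t1 — Nash equilibrium.

(s1, t1) and (s2, t2)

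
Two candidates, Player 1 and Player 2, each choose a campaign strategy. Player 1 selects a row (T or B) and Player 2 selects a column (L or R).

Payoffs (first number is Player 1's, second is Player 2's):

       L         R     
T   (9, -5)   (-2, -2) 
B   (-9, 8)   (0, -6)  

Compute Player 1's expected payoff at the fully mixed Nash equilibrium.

First find y, the probability Player 2 plays L, from Player 1's indifference between T and B: 9y − 2(1−y) = −9y, giving y = 1/10.
Since Player 1 is indifferent in equilibrium, Player 1's expected payoff equals the payoff from either row against (1/10, 9/10). Using T: 9(1/10) − 2(9/10) = -9/10.

-9/10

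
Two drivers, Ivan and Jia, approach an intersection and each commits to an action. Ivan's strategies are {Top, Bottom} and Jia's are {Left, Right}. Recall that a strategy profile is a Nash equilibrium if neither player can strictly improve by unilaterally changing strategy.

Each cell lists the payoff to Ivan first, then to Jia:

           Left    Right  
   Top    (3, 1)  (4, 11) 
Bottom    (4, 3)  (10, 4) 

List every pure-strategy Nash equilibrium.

(Top, Left): Ivan prefers Bottom (4 > 3); Jia prefers Right (11 > 1) — not an equilibrium.
(Top, Right): Ivan prefers Bottom (10 > 4) — not an equilibrium.
(Bottom, Left): Jia prefers Right (4 > 3) — not an equilibrium.
(Bottom, Right): Ivan gets 10 ≥ 4 from Top, and Jia gets 4 ≥ 3 from Left — Nash equilibrium.

(Bottom, Right)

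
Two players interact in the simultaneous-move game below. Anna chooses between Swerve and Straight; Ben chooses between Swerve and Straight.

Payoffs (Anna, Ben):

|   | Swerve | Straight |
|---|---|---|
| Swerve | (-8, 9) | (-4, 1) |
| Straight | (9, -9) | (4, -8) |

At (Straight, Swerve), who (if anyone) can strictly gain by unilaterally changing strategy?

Anna at (Straight, Swerve) earns 9; deviating to Swerve yields -8 — not better.
Ben earns -9; deviating to Straight yields -8 — a strict improvement.
Only Ben has a strictly profitable deviation.

Ben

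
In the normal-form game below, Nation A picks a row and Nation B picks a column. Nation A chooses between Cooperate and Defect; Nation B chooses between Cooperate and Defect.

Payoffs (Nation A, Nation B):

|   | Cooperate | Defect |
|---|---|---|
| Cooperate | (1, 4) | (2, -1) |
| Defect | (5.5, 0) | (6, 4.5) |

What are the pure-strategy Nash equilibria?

(Defect, Defect)

(Cooperate, Cooperate): Nation A prefers Defect (5.5 > 1) — not an equilibrium.
(Cooperate, Defect): Nation A prefers Defect (6 > 2); Nation B prefers Cooperate (4 > -1) — not an equilibrium.
(Defect, Cooperate): Nation B prefers Defect (4.5 > 0) — not an equilibrium.
(Defect, Defect): Nation A gets 6 ≥ 2 from Cooperate, and Nation B gets 4.5 ≥ 0 from Cooperate — Nash equilibrium.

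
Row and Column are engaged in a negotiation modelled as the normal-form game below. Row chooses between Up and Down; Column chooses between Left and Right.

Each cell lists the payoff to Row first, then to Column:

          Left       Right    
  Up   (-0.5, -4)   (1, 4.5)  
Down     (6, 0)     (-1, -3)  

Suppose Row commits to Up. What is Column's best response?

Against Up, Column earns -4 from Left and 4.5 from Right.
So Right is the best response.

Right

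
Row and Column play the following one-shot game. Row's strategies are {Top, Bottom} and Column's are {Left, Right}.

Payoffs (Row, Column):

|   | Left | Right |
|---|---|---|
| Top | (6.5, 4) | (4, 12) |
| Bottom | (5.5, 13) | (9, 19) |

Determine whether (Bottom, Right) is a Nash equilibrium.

Yes

At (Bottom, Right), Row earns 9; switching to Top would give 4, so Row has no profitable deviation.
Column earns 19; switching to Left would give 13, so Column has no profitable deviation.
Neither player can gain by a unilateral deviation, so this profile is a Nash equilibrium.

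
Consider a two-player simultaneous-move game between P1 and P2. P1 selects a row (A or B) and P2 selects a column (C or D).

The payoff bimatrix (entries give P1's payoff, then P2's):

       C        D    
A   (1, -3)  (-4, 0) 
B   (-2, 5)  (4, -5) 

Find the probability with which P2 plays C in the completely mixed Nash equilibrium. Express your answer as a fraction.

8/11

Let q be the probability that P2 plays C. In a completely mixed equilibrium, P1 must be indifferent between A and B.
P1's expected payoff from A is q − 4(1−q); from B it is −2q + 4(1−q).
Setting these equal: 5q − 4 = −6q + 4, so q = 8/11.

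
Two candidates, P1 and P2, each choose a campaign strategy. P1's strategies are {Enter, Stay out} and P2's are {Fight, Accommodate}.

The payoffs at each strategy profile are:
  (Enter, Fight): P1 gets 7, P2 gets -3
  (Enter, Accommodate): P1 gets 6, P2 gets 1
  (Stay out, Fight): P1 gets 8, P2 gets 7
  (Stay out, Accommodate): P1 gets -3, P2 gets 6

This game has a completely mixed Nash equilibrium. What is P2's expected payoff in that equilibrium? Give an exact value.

5

First find x, the probability P1 plays Enter, from P2's indifference between Fight and Accommodate: −3x + 7(1−x) = x + 6(1−x), giving x = 1/5.
Since P2 is indifferent in equilibrium, P2's expected payoff equals the payoff from either column against (1/5, 4/5). Using Fight: −3(1/5) + 7(4/5) = 5.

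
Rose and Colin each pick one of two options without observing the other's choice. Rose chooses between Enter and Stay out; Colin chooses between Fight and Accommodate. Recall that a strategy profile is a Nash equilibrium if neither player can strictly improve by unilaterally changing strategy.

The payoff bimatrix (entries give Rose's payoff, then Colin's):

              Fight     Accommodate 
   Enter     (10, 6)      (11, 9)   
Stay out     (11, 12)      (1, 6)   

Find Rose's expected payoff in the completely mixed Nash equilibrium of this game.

111/11

First find y, the probability Colin plays Fight, from Rose's indifference between Enter and Stay out: 10y + 11(1−y) = 11y + (1−y), giving y = 10/11.
Since Rose is indifferent in equilibrium, Rose's expected payoff equals the payoff from either row against (10/11, 1/11). Using Enter: 10(10/11) + 11(1/11) = 111/11.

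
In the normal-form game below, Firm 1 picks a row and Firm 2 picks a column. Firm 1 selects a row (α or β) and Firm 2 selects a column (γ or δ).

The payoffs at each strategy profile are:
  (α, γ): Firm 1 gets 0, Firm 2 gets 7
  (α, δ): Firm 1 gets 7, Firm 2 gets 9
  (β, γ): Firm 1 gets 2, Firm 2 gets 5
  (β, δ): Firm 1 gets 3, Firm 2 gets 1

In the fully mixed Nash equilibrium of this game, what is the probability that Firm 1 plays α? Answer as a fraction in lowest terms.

Let x be the probability that Firm 1 plays α. In a completely mixed equilibrium, Firm 2 must be indifferent between γ and δ.
Firm 2's expected payoff from γ is 7x + 5(1−x); from δ it is 9x + (1−x).
Setting these equal: 2x + 5 = 8x + 1, so x = 2/3.

2/3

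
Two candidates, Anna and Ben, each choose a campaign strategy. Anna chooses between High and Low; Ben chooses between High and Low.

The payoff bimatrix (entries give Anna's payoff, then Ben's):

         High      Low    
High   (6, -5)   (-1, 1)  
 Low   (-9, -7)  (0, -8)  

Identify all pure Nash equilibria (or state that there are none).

none

(High, High): Ben prefers Low (1 > -5) — not an equilibrium.
(High, Low): Anna prefers Low (0 > -1) — not an equilibrium.
(Low, High): Anna prefers High (6 > -9) — not an equilibrium.
(Low, Low): Ben prefers High (-7 > -8) — not an equilibrium.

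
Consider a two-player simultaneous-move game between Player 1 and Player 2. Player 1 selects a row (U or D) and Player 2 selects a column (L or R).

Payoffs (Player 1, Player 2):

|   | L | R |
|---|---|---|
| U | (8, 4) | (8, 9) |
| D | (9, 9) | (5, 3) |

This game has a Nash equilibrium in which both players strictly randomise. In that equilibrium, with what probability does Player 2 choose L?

Let q be the probability that Player 2 plays L. In a completely mixed equilibrium, Player 1 must be indifferent between U and D.
Player 1's expected payoff from U is 8q + 8(1−q); from D it is 9q + 5(1−q).
Setting these equal: 8 = 4q + 5, so q = 3/4.

3/4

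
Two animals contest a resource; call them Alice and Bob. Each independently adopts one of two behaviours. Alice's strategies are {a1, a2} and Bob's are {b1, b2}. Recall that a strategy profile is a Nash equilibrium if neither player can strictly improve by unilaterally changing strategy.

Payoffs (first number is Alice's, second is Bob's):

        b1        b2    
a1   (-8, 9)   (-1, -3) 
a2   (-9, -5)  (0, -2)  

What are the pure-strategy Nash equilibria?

(a1, b1): Alice gets -8 ≥ -9 from a2, and Bob gets 9 ≥ -3 from b2 — Nash equilibrium.
(a1, b2): Alice prefers a2 (0 > -1); Bob prefers b1 (9 > -3) — not an equilibrium.
(a2, b1): Alice prefers a1 (-8 > -9); Bob prefers b2 (-2 > -5) — not an equilibrium.
(a2, b2): Alice gets 0 ≥ -1 from a1, and Bob gets -2 ≥ -5 from b1 — Nash equilibrium.

(a1, b1) and (a2, b2)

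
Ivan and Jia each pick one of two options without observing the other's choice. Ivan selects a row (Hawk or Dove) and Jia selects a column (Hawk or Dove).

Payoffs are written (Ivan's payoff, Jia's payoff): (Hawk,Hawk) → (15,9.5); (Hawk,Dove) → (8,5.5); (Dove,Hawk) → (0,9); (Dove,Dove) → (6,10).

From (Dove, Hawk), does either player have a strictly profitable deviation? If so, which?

Ivan at (Dove, Hawk) earns 0; deviating to Hawk yields 15 — a strict improvement.
Jia earns 9; deviating to Dove yields 10 — a strict improvement.
Both Ivan and Jia have strictly profitable deviations.

Both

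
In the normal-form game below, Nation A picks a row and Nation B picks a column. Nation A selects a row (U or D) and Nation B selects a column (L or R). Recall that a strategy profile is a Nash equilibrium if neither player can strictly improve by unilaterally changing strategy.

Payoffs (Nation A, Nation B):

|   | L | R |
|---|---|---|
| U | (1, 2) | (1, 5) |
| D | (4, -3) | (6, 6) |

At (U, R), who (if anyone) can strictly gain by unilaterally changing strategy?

Nation A

Nation A at (U, R) earns 1; deviating to D yields 6 — a strict improvement.
Nation B earns 5; deviating to L yields 2 — not better.
Only Nation A has a strictly profitable deviation.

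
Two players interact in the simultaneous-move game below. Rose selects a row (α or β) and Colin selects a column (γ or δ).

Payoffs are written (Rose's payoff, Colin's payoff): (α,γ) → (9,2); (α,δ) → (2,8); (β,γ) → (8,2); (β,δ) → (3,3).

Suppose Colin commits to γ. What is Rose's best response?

Against γ, Rose earns 9 from α and 8 from β.
So α is the best response.

α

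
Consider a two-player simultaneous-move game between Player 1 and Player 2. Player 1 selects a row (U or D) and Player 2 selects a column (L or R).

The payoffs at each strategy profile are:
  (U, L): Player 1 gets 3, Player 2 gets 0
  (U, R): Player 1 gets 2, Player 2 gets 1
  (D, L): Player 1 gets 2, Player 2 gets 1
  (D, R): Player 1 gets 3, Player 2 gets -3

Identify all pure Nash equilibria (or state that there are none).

none

(U, L): Player 2 prefers R (1 > 0) — not an equilibrium.
(U, R): Player 1 prefers D (3 > 2) — not an equilibrium.
(D, L): Player 1 prefers U (3 > 2) — not an equilibrium.
(D, R): Player 2 prefers L (1 > -3) — not an equilibrium.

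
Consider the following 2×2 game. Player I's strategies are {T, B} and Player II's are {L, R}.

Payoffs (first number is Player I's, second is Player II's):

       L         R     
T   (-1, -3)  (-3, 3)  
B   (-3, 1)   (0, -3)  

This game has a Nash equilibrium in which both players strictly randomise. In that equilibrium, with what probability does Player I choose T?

Let r be the probability that Player I plays T. In a completely mixed equilibrium, Player II must be indifferent between L and R.
Player II's expected payoff from L is −3r + (1−r); from R it is 3r − 3(1−r).
Setting these equal: −4r + 1 = 6r − 3, so r = 2/5.

2/5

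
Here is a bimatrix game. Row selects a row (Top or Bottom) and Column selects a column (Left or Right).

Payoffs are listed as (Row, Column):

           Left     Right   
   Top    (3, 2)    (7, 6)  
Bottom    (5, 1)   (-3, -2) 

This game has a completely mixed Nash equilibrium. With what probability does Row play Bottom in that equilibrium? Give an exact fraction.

4/7

Let x be the probability that Row plays Top. In a completely mixed equilibrium, Column must be indifferent between Left and Right.
Column's expected payoff from Left is 2x + (1−x); from Right it is 6x − 2(1−x).
Setting these equal: x + 1 = 8x − 2, so x = 3/7.
Therefore Row plays Bottom with probability 1 − 3/7 = 4/7.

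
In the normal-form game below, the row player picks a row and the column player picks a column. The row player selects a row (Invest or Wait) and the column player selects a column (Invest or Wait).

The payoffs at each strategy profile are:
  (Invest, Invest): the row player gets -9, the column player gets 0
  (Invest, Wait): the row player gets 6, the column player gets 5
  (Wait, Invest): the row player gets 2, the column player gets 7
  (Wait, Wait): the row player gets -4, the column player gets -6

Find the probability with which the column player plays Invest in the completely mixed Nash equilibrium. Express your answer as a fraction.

10/21

Let c be the probability that the column player plays Invest. In a completely mixed equilibrium, the row player must be indifferent between Invest and Wait.
The row player's expected payoff from Invest is −9c + 6(1−c); from Wait it is 2c − 4(1−c).
Setting these equal: −15c + 6 = 6c − 4, so c = 10/21.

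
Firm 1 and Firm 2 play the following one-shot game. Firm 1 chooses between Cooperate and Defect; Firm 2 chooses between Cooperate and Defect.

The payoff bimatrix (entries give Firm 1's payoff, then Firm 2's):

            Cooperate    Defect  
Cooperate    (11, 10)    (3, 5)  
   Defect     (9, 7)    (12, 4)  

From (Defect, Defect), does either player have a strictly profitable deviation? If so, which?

Firm 2

Firm 1 at (Defect, Defect) earns 12; deviating to Cooperate yields 3 — not better.
Firm 2 earns 4; deviating to Cooperate yields 7 — a strict improvement.
Only Firm 2 has a strictly profitable deviation.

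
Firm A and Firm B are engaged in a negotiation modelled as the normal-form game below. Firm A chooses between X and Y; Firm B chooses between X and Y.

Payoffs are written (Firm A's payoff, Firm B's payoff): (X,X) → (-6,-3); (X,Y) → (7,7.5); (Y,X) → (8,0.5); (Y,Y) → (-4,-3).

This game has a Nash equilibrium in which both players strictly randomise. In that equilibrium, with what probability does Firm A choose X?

1/4

Let x be the probability that Firm A plays X. In a completely mixed equilibrium, Firm B must be indifferent between X and Y.
Firm B's expected payoff from X is −3x + 0.5(1−x); from Y it is 7.5x − 3(1−x).
Setting these equal: −3.5x + 0.5 = 10.5x − 3, so x = 1/4.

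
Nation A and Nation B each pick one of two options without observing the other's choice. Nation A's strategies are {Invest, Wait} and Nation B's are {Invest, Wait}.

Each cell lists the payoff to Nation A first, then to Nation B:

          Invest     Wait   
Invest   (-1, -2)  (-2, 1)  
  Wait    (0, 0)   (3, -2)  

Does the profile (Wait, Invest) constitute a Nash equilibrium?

Yes

At (Wait, Invest), Nation A earns 0; switching to Invest would give -1, so Nation A has no profitable deviation.
Nation B earns 0; switching to Wait would give -2, so Nation B has no profitable deviation.
Neither player can gain by a unilateral deviation, so this profile is a Nash equilibrium.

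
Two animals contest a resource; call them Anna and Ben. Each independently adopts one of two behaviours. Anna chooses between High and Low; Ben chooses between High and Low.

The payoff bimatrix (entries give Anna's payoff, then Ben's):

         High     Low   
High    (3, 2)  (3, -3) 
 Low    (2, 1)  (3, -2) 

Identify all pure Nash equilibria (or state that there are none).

(High, High): Anna gets 3 ≥ 2 from Low, and Ben gets 2 ≥ -3 from Low — Nash equilibrium.
(High, Low): Ben prefers High (2 > -3) — not an equilibrium.
(Low, High): Anna prefers High (3 > 2) — not an equilibrium.
(Low, Low): Ben prefers High (1 > -2) — not an equilibrium.

(High, High)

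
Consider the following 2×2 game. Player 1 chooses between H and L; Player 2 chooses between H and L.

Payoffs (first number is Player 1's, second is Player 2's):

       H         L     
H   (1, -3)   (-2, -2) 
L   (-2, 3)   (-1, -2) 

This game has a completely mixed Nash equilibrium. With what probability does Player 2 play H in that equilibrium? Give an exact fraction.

Let y be the probability that Player 2 plays H. In a completely mixed equilibrium, Player 1 must be indifferent between H and L.
Player 1's expected payoff from H is y − 2(1−y); from L it is −2y − (1−y).
Setting these equal: 3y − 2 = −y − 1, so y = 1/4.

1/4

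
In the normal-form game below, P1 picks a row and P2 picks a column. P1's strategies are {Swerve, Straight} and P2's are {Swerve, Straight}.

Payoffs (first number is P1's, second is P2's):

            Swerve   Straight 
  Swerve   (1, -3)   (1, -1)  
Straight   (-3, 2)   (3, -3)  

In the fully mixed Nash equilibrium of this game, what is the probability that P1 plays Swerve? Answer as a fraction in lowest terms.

Let p be the probability that P1 plays Swerve. In a completely mixed equilibrium, P2 must be indifferent between Swerve and Straight.
P2's expected payoff from Swerve is −3p + 2(1−p); from Straight it is −p − 3(1−p).
Setting these equal: −5p + 2 = 2p − 3, so p = 5/7.

5/7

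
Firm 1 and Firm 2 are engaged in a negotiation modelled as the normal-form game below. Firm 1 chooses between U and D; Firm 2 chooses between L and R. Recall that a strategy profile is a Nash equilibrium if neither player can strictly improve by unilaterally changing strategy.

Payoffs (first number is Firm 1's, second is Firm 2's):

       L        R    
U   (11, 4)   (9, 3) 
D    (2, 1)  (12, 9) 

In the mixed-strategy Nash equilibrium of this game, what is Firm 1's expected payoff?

19/2

First find y, the probability Firm 2 plays L, from Firm 1's indifference between U and D: 11y + 9(1−y) = 2y + 12(1−y), giving y = 1/4.
Since Firm 1 is indifferent in equilibrium, Firm 1's expected payoff equals the payoff from either row against (1/4, 3/4). Using U: 11(1/4) + 9(3/4) = 19/2.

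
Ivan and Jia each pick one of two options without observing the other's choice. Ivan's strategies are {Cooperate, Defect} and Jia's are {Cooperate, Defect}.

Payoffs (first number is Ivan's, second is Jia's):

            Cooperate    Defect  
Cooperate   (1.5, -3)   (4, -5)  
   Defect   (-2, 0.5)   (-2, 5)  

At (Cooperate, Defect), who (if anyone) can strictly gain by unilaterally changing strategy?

Jia

Ivan at (Cooperate, Defect) earns 4; deviating to Defect yields -2 — not better.
Jia earns -5; deviating to Cooperate yields -3 — a strict improvement.
Only Jia has a strictly profitable deviation.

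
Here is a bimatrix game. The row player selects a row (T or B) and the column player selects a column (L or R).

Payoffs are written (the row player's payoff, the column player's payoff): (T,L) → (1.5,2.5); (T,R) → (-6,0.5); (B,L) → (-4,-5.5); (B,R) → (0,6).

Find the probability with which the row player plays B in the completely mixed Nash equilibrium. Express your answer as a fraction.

Let x be the probability that the row player plays T. In a completely mixed equilibrium, the column player must be indifferent between L and R.
The column player's expected payoff from L is 2.5x − 5.5(1−x); from R it is 0.5x + 6(1−x).
Setting these equal: 8x − 5.5 = −5.5x + 6, so x = 23/27.
Therefore the row player plays B with probability 1 − 23/27 = 4/27.

4/27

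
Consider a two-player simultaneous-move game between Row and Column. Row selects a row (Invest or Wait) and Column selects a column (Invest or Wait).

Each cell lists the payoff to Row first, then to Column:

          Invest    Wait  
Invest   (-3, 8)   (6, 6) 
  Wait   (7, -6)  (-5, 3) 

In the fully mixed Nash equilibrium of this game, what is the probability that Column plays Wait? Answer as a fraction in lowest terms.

10/21

Let y be the probability that Column plays Invest. In a completely mixed equilibrium, Row must be indifferent between Invest and Wait.
Row's expected payoff from Invest is −3y + 6(1−y); from Wait it is 7y − 5(1−y).
Setting these equal: −9y + 6 = 12y − 5, so y = 11/21.
Therefore Column plays Wait with probability 1 − 11/21 = 10/21.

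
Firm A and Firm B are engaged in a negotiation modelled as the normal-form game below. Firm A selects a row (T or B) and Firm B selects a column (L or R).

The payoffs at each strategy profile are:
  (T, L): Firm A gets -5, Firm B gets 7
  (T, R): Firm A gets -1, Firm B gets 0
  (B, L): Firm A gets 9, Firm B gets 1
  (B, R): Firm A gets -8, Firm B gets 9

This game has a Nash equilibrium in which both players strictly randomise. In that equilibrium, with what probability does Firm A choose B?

Let r be the probability that Firm A plays T. In a completely mixed equilibrium, Firm B must be indifferent between L and R.
Firm B's expected payoff from L is 7r + (1−r); from R it is 9(1−r).
Setting these equal: 6r + 1 = −9r + 9, so r = 8/15.
Therefore Firm A plays B with probability 1 − 8/15 = 7/15.

7/15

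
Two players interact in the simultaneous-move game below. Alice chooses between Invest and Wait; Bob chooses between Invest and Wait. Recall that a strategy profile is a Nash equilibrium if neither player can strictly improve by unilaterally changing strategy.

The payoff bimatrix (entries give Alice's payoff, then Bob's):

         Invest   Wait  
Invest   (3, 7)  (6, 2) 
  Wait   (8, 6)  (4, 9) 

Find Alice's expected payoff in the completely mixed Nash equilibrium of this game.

36/7

First find q, the probability Bob plays Invest, from Alice's indifference between Invest and Wait: 3q + 6(1−q) = 8q + 4(1−q), giving q = 2/7.
Since Alice is indifferent in equilibrium, Alice's expected payoff equals the payoff from either row against (2/7, 5/7). Using Invest: 3(2/7) + 6(5/7) = 36/7.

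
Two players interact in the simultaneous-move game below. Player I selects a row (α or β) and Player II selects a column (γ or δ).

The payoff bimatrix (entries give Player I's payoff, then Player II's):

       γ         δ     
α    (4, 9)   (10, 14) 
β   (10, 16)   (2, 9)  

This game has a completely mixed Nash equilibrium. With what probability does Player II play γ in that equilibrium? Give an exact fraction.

Let c be the probability that Player II plays γ. In a completely mixed equilibrium, Player I must be indifferent between α and β.
Player I's expected payoff from α is 4c + 10(1−c); from β it is 10c + 2(1−c).
Setting these equal: −6c + 10 = 8c + 2, so c = 4/7.

4/7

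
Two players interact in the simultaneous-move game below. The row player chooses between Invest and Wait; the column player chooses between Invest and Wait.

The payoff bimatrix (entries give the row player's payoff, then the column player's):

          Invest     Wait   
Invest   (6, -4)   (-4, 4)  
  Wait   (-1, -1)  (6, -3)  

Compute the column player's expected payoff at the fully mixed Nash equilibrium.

First find x, the probability the row player plays Invest, from the column player's indifference between Invest and Wait: −4x − (1−x) = 4x − 3(1−x), giving x = 1/5.
Since the column player is indifferent in equilibrium, the column player's expected payoff equals the payoff from either column against (1/5, 4/5). Using Invest: −4(1/5) − (4/5) = -8/5.

-8/5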